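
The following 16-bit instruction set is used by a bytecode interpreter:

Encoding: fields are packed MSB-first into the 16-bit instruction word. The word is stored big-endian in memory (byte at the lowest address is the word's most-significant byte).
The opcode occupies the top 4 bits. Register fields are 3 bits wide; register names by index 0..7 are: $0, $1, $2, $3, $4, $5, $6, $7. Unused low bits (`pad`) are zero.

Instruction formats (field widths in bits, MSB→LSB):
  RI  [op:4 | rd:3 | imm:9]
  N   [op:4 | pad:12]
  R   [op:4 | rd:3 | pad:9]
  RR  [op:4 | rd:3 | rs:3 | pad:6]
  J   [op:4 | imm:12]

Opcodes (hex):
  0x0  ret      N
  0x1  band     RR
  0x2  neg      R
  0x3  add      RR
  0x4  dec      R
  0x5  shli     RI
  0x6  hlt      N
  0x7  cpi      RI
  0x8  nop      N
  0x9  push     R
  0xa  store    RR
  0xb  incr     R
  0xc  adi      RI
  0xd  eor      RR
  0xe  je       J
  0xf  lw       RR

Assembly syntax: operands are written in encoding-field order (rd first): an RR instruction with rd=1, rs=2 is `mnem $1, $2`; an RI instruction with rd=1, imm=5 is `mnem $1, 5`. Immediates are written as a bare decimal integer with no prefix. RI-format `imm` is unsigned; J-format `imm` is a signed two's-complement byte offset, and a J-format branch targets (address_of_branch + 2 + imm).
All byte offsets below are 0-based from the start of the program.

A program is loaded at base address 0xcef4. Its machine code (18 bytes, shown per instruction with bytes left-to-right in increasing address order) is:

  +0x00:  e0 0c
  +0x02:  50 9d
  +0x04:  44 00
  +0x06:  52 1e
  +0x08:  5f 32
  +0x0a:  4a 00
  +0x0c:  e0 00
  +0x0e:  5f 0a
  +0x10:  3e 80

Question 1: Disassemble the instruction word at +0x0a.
[0a] 4a 00 → 0x4a00
  op=0x4a00>>12=0x4 ⇒ dec (R)
  [11:9] rd=5 = $5

dec $5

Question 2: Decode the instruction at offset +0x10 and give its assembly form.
off 0x10: read 3e 80 as big → 0x3e80
  op=0x3e80>>12=0x3 ⇒ add (RR)
  rd: (w>>9)&0x7=0x7 → $7
  rs: (w>>6)&0x7=0x2 → $2

add $7, $2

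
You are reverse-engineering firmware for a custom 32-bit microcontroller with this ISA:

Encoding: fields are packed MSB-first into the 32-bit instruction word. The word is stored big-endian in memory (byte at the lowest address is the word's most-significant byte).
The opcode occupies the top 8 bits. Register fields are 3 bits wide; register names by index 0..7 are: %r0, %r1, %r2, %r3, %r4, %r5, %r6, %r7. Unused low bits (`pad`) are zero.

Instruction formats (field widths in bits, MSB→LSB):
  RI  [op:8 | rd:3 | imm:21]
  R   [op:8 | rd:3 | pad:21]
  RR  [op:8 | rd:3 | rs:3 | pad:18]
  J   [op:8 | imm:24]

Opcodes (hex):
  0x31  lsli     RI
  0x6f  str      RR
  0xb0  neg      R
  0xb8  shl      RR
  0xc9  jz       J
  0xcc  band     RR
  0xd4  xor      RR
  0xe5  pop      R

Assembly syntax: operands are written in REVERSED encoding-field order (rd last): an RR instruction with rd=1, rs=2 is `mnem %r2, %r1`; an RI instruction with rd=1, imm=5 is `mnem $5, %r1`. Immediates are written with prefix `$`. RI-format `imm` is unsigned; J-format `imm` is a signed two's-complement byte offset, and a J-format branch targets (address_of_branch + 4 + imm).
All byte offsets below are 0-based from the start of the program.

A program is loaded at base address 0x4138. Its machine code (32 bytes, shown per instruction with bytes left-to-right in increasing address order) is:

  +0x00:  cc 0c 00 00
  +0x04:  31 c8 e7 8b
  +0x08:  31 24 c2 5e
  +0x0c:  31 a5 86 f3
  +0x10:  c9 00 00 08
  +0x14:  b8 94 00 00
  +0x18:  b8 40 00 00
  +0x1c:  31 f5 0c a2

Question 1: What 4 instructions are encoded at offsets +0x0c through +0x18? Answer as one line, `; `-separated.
lsli $362227, %r5; jz $8; shl %r5, %r4; shl %r0, %r2

off 0x0c: read 31 a5 86 f3 as big → 0x31a586f3
  top 8b → 0x31 → lsli [RI]
  [23:21] rd=5 = %r5
  [20:0] imm=362227 = $362227
off 0x10: read c9 00 00 08 as big → 0xc9000008
  top 8b → 0xc9 → jz [J]
  [23:0] imm=8 = $8
off 0x14: read b8 94 00 00 as big → 0xb8940000
  top 8b → 0xb8 → shl [RR]
  [23:21] rd=4 = %r4
  [20:18] rs=5 = %r5
off 0x18: read b8 40 00 00 as big → 0xb8400000
  top 8b → 0xb8 → shl [RR]
  [23:21] rd=2 = %r2
  [20:18] rs=0 = %r0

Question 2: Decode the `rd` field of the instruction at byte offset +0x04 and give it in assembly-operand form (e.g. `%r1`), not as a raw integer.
@+04  big-endian(31 c8 e7 8b) = 0x31c8e78b
  op=0x31c8e78b>>24=0x31 ⇒ lsli (RI)
  rd@[23:21]=0x6 ⇒ %r6
  imm@[20:0]=0x8e78b ⇒ $583563

%r6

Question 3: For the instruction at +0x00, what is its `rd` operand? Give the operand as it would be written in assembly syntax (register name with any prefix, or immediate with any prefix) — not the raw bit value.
+0x00: cc 0c 00 00 ⇒ word 0xcc0c0000 (big)
  opcode bits[31:24]=0xcc: band/RR
  rd: (w>>21)&0x7=0x0 → %r0
  rs: (w>>18)&0x7=0x3 → %r3

%r0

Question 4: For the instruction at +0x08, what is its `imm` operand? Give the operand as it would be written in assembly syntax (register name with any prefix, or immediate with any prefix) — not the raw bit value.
+0x08: 31 24 c2 5e ⇒ word 0x3124c25e (big)
  opcode bits[31:24]=0x31: lsli/RI
  [23:21] rd=1 = %r1
  [20:0] imm=311902 = $311902

$311902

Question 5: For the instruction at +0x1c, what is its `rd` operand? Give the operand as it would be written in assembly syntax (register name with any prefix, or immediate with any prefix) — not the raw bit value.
%r7

@+1c  big-endian(31 f5 0c a2) = 0x31f50ca2
  top 8b → 0x31 → lsli [RI]
  [23:21] rd=7 = %r7
  [20:0] imm=1379490 = $1379490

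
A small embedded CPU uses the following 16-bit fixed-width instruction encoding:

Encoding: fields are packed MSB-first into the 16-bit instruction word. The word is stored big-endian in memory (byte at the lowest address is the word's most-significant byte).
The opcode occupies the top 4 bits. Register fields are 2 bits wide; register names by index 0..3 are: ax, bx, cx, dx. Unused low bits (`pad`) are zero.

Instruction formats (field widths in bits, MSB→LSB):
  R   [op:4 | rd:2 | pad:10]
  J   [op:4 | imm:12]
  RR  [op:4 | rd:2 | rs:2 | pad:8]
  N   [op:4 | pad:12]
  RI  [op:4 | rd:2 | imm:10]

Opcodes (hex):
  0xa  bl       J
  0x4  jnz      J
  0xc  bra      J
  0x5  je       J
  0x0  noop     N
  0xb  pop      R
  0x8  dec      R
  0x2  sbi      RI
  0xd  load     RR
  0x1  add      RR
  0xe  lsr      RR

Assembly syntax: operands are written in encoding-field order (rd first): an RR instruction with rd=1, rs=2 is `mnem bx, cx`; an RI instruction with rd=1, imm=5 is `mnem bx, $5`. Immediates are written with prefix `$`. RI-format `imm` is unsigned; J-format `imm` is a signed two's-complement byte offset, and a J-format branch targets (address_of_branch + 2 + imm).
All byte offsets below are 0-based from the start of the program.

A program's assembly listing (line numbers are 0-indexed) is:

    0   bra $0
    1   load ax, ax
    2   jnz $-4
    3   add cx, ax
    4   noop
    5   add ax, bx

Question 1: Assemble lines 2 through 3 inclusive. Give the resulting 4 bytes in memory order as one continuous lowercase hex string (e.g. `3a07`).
4ffc1800

2. jnz fields op=0x4:4|imm=-4:12 → word 4ffch → 4f fc
3. add fields op=0x1:4|rd=2:2|rs=0:2|pad=0:8 → word 1800h → 18 00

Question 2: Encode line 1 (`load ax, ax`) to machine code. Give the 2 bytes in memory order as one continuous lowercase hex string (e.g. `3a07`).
d000

L1: load op=0xd:4|rd=0:2|rs=0:2|pad=0:8 ⇒ 0xd000 ⇒ big d0 00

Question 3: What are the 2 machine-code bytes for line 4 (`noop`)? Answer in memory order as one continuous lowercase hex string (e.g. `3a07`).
0000

4. noop fields op=0x0:4|pad=0:12 → word 0000h → 00 00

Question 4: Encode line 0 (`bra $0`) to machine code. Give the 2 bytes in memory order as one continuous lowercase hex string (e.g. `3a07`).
0. bra fields op=0xc:4|imm=0:12 → word c000h → c0 00

c000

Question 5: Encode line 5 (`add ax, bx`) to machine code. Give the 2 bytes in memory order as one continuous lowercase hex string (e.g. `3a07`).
1100

5. add fields op=0x1:4|rd=0:2|rs=1:2|pad=0:8 → word 1100h → 11 00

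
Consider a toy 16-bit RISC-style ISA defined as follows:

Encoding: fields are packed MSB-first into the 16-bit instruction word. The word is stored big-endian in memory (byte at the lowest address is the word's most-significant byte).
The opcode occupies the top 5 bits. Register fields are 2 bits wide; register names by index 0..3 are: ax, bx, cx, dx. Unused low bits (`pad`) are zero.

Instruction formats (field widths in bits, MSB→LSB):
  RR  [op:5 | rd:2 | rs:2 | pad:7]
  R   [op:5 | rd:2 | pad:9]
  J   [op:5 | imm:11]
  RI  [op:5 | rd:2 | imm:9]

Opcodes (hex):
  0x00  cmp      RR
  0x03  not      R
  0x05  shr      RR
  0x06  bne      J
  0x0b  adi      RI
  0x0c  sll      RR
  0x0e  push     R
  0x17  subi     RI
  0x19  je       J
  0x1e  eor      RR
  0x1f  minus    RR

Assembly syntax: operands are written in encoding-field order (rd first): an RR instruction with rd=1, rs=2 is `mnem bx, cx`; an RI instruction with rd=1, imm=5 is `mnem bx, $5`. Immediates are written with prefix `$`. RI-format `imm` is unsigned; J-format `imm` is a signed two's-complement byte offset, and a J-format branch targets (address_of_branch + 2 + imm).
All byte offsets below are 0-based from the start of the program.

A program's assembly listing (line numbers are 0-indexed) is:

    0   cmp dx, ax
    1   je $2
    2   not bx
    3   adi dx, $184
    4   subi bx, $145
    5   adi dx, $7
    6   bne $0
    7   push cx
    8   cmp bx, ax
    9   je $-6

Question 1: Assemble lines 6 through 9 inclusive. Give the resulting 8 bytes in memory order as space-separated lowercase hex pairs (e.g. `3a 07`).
L6: bne op=0x6:5|imm=0:11 ⇒ 0x3000 ⇒ big 30 00
L7: push op=0xe:5|rd=2:2|pad=0:9 ⇒ 0x7400 ⇒ big 74 00
L8: cmp op=0x0:5|rd=1:2|rs=0:2|pad=0:7 ⇒ 0x0200 ⇒ big 02 00
L9: je op=0x19:5|imm=-6:11 ⇒ 0xcffa ⇒ big cf fa

30 00 74 00 02 00 cf fa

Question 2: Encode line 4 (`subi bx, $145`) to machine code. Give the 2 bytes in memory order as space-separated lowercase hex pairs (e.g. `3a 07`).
L4: subi op=0x17:5|rd=1:2|imm=145:9 ⇒ 0xba91 ⇒ big ba 91

ba 91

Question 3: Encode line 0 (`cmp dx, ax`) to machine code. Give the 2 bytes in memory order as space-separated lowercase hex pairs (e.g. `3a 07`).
line 0 (cmp): pack op=0x0:5|rd=3:2|rs=0:2|pad=0:7 = 0x0600; big→ 06 00

06 00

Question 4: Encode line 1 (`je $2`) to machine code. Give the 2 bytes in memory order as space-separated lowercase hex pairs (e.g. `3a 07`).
c8 02

L1: je op=0x19:5|imm=2:11 ⇒ 0xc802 ⇒ big c8 02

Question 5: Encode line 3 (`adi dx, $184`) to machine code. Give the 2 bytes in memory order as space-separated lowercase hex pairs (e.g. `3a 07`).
3. adi fields op=0xb:5|rd=3:2|imm=184:9 → word 5eb8h → 5e b8

5e b8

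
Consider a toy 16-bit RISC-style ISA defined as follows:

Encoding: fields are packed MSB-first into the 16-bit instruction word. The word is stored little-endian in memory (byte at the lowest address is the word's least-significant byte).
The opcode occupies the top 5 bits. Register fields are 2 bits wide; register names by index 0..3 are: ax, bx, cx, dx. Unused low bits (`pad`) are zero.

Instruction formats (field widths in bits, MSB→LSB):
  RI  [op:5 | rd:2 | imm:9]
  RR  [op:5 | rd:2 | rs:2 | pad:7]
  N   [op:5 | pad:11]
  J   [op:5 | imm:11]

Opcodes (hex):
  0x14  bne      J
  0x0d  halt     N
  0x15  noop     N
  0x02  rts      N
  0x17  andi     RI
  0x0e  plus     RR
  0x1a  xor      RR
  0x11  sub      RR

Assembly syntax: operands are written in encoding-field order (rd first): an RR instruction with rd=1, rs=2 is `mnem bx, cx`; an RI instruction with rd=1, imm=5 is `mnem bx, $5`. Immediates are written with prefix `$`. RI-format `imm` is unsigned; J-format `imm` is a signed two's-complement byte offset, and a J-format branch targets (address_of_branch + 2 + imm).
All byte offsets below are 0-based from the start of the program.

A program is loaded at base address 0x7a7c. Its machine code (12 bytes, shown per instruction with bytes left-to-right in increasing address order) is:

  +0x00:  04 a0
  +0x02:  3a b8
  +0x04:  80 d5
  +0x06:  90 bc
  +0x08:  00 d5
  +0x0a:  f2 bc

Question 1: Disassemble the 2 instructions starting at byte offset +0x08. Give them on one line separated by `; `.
+0x08: 00 d5 ⇒ word 0xd500 (little)
  opcode bits[15:11]=0x1a: xor/RR
  [10:9] rd=2 = cx
  [8:7] rs=2 = cx
+0x0a: f2 bc ⇒ word 0xbcf2 (little)
  opcode bits[15:11]=0x17: andi/RI
  [10:9] rd=2 = cx
  [8:0] imm=242 = $242

xor cx, cx; andi cx, $242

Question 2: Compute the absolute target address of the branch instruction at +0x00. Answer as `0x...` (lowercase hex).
0x7a82

@+00  little-endian(04 a0) = 0xa004
  op=0xa004>>11=0x14 ⇒ bne (J)
  imm: (w>>0)&0x7ff=0x4 → $4
  target = base 0x7a7c + off 0x00 + 2 + imm 4 = 0x7a82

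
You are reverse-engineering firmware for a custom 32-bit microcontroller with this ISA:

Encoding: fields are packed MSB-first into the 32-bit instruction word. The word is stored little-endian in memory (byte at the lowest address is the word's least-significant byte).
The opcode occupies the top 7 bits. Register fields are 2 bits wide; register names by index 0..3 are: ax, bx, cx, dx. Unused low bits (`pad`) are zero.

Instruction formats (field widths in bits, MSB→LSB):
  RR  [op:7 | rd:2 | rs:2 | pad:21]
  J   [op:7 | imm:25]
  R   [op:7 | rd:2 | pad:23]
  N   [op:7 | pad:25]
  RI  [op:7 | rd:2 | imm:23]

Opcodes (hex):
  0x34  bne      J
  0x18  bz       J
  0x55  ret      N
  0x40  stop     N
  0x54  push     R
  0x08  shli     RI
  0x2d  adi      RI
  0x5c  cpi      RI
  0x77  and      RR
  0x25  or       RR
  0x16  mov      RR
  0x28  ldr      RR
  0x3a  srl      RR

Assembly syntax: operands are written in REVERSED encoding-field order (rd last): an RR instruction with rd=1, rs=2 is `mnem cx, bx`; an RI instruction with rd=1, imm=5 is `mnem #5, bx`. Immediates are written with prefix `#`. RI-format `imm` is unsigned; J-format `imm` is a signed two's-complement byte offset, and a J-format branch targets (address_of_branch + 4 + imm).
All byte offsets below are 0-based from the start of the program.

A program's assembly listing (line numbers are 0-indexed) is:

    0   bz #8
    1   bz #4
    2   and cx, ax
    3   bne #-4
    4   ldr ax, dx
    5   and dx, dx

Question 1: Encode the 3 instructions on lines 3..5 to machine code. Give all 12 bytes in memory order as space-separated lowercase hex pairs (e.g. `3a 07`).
L3: bne op=0x34:7|imm=-4:25 ⇒ 0x69fffffc ⇒ little fc ff ff 69
L4: ldr op=0x28:7|rd=3:2|rs=0:2|pad=0:21 ⇒ 0x51800000 ⇒ little 00 00 80 51
L5: and op=0x77:7|rd=3:2|rs=3:2|pad=0:21 ⇒ 0xefe00000 ⇒ little 00 00 e0 ef

fc ff ff 69 00 00 80 51 00 00 e0 ef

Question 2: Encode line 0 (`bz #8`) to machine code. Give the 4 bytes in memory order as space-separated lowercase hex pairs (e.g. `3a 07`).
08 00 00 30

L0: bz op=0x18:7|imm=8:25 ⇒ 0x30000008 ⇒ little 08 00 00 30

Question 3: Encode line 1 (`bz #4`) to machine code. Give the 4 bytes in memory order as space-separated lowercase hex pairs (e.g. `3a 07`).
04 00 00 30

L1: bz op=0x18:7|imm=4:25 ⇒ 0x30000004 ⇒ little 04 00 00 30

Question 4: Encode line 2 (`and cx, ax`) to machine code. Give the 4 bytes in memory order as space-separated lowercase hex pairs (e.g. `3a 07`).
00 00 40 ee

line 2 (and): pack op=0x77:7|rd=0:2|rs=2:2|pad=0:21 = 0xee400000; little→ 00 00 40 ee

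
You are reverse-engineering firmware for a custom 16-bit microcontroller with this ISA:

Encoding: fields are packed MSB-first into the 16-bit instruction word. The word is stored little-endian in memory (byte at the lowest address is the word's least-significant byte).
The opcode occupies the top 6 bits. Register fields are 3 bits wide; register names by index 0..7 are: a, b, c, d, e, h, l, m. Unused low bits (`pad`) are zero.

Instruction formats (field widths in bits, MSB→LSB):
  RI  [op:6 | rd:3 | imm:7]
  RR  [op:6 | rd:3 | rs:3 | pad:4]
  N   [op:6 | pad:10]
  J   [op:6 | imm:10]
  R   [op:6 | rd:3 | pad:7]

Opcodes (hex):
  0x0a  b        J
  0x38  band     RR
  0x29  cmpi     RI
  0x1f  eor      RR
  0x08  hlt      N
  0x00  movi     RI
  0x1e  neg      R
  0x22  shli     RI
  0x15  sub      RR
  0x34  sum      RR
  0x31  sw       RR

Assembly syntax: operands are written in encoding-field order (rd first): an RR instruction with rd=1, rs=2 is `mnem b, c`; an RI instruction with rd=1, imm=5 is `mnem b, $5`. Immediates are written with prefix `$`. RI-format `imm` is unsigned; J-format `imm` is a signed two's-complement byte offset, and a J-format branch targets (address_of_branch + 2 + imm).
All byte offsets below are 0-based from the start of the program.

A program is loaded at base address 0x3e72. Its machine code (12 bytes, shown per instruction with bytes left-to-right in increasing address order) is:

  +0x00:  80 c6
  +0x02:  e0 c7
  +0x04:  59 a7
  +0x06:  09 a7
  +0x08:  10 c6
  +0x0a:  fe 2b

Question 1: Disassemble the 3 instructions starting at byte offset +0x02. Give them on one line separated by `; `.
sw m, l; cmpi l, $89; cmpi l, $9

[02] e0 c7 → 0xc7e0
  opcode bits[15:10]=0x31: sw/RR
  [9:7] rd=7 = m
  [6:4] rs=6 = l
[04] 59 a7 → 0xa759
  opcode bits[15:10]=0x29: cmpi/RI
  [9:7] rd=6 = l
  [6:0] imm=89 = $89
[06] 09 a7 → 0xa709
  opcode bits[15:10]=0x29: cmpi/RI
  [9:7] rd=6 = l
  [6:0] imm=9 = $9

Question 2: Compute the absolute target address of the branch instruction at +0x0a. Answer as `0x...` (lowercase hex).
0x3e7c

off 0x0a: read fe 2b as little → 0x2bfe
  opcode bits[15:10]=0xa: b/J
  imm: (w>>0)&0x3ff=0x3fe (s10→-2) → $-2
  target = base 0x3e72 + off 0x0a + 2 + imm -2 = 0x3e7c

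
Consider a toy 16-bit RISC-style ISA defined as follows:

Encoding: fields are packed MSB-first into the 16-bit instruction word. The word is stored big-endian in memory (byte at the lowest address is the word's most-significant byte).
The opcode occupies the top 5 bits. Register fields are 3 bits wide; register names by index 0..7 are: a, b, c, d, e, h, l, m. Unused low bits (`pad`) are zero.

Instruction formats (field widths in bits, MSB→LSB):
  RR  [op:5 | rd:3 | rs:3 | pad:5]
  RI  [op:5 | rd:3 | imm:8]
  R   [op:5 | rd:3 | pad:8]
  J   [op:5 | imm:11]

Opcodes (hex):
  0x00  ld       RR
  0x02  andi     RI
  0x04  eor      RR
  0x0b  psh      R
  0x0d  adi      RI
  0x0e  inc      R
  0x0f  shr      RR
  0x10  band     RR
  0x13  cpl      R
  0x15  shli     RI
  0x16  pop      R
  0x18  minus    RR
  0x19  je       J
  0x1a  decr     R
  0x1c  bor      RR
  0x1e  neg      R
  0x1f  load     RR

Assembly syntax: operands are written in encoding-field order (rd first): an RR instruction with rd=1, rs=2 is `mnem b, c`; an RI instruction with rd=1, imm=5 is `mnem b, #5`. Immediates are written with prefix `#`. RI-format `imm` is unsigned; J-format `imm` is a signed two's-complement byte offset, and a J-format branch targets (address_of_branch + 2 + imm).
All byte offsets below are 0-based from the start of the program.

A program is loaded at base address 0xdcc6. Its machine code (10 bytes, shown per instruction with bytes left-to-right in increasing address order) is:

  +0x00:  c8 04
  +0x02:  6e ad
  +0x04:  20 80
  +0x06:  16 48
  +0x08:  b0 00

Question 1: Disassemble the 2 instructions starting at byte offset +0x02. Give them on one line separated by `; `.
adi l, #173; eor a, e

@+02  big-endian(6e ad) = 0x6ead
  top 5b → 0xd → adi [RI]
  rd@[10:8]=0x6 ⇒ l
  imm@[7:0]=0xad ⇒ #173
@+04  big-endian(20 80) = 0x2080
  top 5b → 0x4 → eor [RR]
  rd@[10:8]=0x0 ⇒ a
  rs@[7:5]=0x4 ⇒ e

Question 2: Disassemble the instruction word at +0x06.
off 0x06: read 16 48 as big → 0x1648
  op=0x1648>>11=0x2 ⇒ andi (RI)
  rd: (w>>8)&0x7=0x6 → l
  imm: (w>>0)&0xff=0x48 → #72

andi l, #72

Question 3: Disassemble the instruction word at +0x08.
@+08  big-endian(b0 00) = 0xb000
  top 5b → 0x16 → pop [R]
  [10:8] rd=0 = a

pop a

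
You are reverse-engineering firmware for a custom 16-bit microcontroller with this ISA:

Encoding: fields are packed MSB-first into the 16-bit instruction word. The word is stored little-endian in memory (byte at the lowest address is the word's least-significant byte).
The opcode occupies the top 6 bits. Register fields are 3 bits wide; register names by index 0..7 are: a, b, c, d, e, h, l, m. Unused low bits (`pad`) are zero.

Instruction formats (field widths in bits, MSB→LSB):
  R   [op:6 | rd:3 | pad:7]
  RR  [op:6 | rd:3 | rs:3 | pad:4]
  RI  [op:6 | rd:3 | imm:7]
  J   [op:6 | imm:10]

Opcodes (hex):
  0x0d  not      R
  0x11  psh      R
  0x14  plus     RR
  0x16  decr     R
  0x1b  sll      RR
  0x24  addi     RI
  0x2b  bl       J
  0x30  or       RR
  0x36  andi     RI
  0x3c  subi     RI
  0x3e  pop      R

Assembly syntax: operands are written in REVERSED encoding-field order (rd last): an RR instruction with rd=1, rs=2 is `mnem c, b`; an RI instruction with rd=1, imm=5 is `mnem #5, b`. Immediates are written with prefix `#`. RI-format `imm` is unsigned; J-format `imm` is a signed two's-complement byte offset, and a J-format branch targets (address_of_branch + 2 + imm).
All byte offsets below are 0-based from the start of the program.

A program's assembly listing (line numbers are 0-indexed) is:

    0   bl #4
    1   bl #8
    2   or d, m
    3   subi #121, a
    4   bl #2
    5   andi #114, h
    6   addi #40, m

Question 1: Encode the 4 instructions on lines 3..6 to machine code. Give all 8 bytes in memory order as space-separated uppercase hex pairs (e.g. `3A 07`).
79 F0 02 AC F2 DA A8 93

line 3 (subi): pack op=0x3c:6|rd=0:3|imm=121:7 = 0xf079; little→ 79 f0
line 4 (bl): pack op=0x2b:6|imm=2:10 = 0xac02; little→ 02 ac
line 5 (andi): pack op=0x36:6|rd=5:3|imm=114:7 = 0xdaf2; little→ f2 da
line 6 (addi): pack op=0x24:6|rd=7:3|imm=40:7 = 0x93a8; little→ a8 93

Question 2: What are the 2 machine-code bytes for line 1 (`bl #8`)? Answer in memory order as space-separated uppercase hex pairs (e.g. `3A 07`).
08 AC

1. bl fields op=0x2b:6|imm=8:10 → word ac08h → 08 ac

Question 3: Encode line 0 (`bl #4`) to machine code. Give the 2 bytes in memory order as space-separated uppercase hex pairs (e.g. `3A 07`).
0. bl fields op=0x2b:6|imm=4:10 → word ac04h → 04 ac

04 AC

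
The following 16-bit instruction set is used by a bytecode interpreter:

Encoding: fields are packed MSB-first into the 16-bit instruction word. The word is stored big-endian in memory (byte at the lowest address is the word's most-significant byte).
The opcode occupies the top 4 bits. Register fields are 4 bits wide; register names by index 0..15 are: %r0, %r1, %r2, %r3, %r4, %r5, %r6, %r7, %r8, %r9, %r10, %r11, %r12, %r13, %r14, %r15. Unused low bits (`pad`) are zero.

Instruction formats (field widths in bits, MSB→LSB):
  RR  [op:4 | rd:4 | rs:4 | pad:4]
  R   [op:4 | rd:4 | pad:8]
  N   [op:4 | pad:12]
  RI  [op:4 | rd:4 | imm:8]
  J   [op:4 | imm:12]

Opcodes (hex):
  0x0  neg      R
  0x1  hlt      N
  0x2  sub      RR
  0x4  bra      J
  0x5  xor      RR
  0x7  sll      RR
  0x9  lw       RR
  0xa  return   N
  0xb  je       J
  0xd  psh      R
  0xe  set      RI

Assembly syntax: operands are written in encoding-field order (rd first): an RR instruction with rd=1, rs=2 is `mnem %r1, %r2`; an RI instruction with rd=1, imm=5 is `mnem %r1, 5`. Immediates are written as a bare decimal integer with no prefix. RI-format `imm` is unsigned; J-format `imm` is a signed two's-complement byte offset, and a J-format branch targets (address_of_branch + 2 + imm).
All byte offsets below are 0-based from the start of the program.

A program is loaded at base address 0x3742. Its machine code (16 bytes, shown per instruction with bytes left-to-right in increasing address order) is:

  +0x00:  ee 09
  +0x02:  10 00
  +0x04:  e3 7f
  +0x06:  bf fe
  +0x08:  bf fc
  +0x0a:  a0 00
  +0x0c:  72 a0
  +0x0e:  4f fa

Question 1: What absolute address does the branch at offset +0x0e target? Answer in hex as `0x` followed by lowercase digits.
0x374c

+0x0e: 4f fa ⇒ word 0x4ffa (big)
  opcode bits[15:12]=0x4: bra/J
  [11:0] imm=4090 (s12→-6) = -6
  target = base 0x3742 + off 0x0e + 2 + imm -6 = 0x374c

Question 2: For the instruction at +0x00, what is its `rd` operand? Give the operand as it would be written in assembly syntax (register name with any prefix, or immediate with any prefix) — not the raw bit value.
+0x00: ee 09 ⇒ word 0xee09 (big)
  op=0xee09>>12=0xe ⇒ set (RI)
  rd@[11:8]=0xe ⇒ %r14
  imm@[7:0]=0x9 ⇒ 9

%r14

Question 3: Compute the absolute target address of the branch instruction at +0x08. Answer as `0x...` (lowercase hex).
@+08  big-endian(bf fc) = 0xbffc
  top 4b → 0xb → je [J]
  [11:0] imm=4092 (s12→-4) = -4
  target = base 0x3742 + off 0x08 + 2 + imm -4 = 0x3748

0x3748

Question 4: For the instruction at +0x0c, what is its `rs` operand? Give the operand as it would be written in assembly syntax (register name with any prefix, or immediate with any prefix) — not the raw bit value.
%r10

+0x0c: 72 a0 ⇒ word 0x72a0 (big)
  op=0x72a0>>12=0x7 ⇒ sll (RR)
  [11:8] rd=2 = %r2
  [7:4] rs=10 = %r10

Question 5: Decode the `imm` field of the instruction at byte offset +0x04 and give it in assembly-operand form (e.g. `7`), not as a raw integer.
+0x04: e3 7f ⇒ word 0xe37f (big)
  op=0xe37f>>12=0xe ⇒ set (RI)
  rd: (w>>8)&0xf=0x3 → %r3
  imm: (w>>0)&0xff=0x7f → 127

127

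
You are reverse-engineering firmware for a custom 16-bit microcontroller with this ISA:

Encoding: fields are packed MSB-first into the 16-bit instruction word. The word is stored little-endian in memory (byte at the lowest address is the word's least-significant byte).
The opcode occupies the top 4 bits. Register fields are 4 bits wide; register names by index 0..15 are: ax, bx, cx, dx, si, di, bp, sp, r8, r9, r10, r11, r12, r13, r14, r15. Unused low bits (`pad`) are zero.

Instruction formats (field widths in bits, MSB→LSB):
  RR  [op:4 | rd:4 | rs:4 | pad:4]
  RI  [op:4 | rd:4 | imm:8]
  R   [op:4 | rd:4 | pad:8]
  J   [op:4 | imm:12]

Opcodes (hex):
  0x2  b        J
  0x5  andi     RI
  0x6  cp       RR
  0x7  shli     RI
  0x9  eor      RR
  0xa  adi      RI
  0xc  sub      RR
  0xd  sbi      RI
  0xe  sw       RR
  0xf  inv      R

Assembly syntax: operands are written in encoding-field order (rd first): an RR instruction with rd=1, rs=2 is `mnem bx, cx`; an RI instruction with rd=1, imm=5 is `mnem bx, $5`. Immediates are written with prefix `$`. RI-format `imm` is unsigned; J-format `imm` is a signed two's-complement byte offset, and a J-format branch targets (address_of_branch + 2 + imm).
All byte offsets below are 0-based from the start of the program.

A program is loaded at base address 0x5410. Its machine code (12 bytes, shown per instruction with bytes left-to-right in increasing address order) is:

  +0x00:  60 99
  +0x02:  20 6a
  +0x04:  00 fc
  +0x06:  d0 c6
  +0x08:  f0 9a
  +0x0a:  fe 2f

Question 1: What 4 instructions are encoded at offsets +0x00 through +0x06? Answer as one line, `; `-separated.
@+00  little-endian(60 99) = 0x9960
  opcode bits[15:12]=0x9: eor/RR
  rd@[11:8]=0x9 ⇒ r9
  rs@[7:4]=0x6 ⇒ bp
@+02  little-endian(20 6a) = 0x6a20
  opcode bits[15:12]=0x6: cp/RR
  rd@[11:8]=0xa ⇒ r10
  rs@[7:4]=0x2 ⇒ cx
@+04  little-endian(00 fc) = 0xfc00
  opcode bits[15:12]=0xf: inv/R
  rd@[11:8]=0xc ⇒ r12
@+06  little-endian(d0 c6) = 0xc6d0
  opcode bits[15:12]=0xc: sub/RR
  rd@[11:8]=0x6 ⇒ bp
  rs@[7:4]=0xd ⇒ r13

eor r9, bp; cp r10, cx; inv r12; sub bp, r13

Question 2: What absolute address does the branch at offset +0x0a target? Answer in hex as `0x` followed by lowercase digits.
off 0x0a: read fe 2f as little → 0x2ffe
  op=0x2ffe>>12=0x2 ⇒ b (J)
  imm: (w>>0)&0xfff=0xffe (s12→-2) → $-2
  target = base 0x5410 + off 0x0a + 2 + imm -2 = 0x541a

0x541a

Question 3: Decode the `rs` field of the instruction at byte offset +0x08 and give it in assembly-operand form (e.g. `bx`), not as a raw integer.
[08] f0 9a → 0x9af0
  op=0x9af0>>12=0x9 ⇒ eor (RR)
  [11:8] rd=10 = r10
  [7:4] rs=15 = r15

r15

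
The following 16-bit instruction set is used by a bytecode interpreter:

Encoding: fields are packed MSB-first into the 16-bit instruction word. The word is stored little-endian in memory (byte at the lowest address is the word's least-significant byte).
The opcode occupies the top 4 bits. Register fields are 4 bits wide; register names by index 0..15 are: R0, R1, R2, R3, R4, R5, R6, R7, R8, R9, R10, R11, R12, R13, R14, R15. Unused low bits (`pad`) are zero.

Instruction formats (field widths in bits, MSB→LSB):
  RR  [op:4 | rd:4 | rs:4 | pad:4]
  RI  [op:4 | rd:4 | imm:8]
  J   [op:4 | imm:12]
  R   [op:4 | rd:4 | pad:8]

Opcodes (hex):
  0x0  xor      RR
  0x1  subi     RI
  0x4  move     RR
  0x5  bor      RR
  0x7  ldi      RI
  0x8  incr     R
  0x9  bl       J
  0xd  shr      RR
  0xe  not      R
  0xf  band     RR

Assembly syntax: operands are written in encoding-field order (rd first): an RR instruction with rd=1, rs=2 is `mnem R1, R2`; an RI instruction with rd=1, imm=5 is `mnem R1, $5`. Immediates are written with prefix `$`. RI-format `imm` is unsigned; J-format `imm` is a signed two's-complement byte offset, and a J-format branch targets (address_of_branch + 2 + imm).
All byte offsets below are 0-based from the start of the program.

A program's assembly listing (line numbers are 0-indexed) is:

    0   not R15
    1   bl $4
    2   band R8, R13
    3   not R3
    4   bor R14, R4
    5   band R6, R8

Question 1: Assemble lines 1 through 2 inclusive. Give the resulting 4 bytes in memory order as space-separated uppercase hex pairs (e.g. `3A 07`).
line 1 (bl): pack op=0x9:4|imm=4:12 = 0x9004; little→ 04 90
line 2 (band): pack op=0xf:4|rd=8:4|rs=13:4|pad=0:4 = 0xf8d0; little→ d0 f8

04 90 D0 F8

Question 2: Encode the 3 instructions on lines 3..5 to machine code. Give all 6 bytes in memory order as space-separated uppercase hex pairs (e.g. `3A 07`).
00 E3 40 5E 80 F6

L3: not op=0xe:4|rd=3:4|pad=0:8 ⇒ 0xe300 ⇒ little 00 e3
L4: bor op=0x5:4|rd=14:4|rs=4:4|pad=0:4 ⇒ 0x5e40 ⇒ little 40 5e
L5: band op=0xf:4|rd=6:4|rs=8:4|pad=0:4 ⇒ 0xf680 ⇒ little 80 f6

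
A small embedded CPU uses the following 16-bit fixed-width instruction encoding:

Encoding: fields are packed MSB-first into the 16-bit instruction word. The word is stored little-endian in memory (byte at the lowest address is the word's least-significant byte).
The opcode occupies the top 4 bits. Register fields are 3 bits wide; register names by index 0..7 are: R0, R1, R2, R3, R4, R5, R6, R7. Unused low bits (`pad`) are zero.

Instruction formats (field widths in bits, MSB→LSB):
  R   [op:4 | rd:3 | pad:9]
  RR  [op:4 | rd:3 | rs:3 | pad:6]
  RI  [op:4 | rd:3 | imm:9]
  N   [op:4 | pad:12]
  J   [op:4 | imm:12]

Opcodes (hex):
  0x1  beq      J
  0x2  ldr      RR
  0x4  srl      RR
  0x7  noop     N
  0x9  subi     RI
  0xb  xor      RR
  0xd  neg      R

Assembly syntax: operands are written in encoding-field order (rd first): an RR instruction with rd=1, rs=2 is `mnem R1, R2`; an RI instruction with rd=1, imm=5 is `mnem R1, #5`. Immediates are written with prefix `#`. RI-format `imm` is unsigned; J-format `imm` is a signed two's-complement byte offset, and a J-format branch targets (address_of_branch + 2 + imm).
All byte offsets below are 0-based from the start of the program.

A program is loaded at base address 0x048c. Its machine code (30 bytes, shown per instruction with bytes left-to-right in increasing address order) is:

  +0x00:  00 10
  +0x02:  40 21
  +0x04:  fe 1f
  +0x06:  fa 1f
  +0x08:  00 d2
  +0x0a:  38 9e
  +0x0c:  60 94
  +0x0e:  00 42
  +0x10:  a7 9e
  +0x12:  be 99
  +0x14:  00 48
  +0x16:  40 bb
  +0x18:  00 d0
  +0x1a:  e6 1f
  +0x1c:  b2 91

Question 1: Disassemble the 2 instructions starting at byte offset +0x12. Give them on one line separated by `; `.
off 0x12: read be 99 as little → 0x99be
  op=0x99be>>12=0x9 ⇒ subi (RI)
  [11:9] rd=4 = R4
  [8:0] imm=446 = #446
off 0x14: read 00 48 as little → 0x4800
  op=0x4800>>12=0x4 ⇒ srl (RR)
  [11:9] rd=4 = R4
  [8:6] rs=0 = R0

subi R4, #446; srl R4, R0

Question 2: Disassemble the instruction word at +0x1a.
beq #-26

off 0x1a: read e6 1f as little → 0x1fe6
  op=0x1fe6>>12=0x1 ⇒ beq (J)
  imm@[11:0]=0xfe6 (s12→-26) ⇒ #-26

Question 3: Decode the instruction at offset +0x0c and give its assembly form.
subi R2, #96

[0c] 60 94 → 0x9460
  opcode bits[15:12]=0x9: subi/RI
  [11:9] rd=2 = R2
  [8:0] imm=96 = #96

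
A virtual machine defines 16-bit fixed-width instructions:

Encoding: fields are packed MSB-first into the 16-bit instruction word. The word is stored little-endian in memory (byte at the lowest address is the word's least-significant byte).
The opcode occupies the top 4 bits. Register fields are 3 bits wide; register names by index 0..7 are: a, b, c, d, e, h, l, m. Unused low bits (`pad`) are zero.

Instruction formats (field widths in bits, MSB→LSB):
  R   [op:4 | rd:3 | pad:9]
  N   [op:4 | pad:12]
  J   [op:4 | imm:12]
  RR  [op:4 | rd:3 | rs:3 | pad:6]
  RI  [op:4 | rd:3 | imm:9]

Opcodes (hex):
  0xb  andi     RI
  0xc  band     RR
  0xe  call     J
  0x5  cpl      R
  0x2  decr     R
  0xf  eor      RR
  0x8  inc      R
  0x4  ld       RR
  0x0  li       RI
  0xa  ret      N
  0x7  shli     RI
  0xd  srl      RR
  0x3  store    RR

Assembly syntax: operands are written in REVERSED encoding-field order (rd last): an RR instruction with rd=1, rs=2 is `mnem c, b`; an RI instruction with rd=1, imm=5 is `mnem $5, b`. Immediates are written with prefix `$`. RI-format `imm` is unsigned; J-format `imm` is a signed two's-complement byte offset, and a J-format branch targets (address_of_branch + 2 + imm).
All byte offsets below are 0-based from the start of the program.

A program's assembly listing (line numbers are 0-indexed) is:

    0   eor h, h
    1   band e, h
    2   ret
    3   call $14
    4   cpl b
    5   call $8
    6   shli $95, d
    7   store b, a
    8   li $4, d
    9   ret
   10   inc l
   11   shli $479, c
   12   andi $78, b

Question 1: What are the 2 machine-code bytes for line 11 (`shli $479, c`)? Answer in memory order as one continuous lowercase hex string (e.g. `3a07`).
df75

11. shli fields op=0x7:4|rd=2:3|imm=479:9 → word 75dfh → df 75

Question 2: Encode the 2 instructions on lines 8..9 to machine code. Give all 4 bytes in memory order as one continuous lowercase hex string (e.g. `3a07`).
line 8 (li): pack op=0x0:4|rd=3:3|imm=4:9 = 0x0604; little→ 04 06
line 9 (ret): pack op=0xa:4|pad=0:12 = 0xa000; little→ 00 a0

040600a0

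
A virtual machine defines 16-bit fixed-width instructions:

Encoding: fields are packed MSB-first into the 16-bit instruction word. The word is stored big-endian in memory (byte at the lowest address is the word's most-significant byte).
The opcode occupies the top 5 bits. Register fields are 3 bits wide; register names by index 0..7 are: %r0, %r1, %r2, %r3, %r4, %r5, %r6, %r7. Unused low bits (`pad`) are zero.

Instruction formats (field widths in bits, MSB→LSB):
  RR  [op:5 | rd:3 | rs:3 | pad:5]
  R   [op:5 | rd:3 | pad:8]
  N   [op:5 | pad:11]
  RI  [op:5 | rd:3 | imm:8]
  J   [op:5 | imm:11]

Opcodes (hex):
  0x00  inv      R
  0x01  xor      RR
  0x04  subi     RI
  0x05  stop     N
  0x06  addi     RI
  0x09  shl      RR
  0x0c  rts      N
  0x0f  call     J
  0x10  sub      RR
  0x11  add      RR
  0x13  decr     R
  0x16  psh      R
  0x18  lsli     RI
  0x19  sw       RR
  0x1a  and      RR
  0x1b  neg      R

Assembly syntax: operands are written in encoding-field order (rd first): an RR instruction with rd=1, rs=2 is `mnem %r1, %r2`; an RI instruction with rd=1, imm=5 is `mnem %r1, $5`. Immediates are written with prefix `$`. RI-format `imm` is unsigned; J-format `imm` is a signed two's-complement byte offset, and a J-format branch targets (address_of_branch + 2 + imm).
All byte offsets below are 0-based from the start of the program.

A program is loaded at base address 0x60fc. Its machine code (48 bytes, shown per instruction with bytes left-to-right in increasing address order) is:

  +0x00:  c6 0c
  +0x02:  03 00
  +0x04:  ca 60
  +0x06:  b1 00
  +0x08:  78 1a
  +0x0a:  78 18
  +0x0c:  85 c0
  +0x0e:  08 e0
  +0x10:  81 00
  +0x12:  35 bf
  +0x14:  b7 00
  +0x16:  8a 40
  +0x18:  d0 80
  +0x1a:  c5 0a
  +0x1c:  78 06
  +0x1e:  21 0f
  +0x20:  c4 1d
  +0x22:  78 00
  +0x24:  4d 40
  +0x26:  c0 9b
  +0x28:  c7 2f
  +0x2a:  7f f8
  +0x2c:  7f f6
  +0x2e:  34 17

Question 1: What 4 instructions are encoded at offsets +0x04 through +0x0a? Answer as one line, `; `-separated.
@+04  big-endian(ca 60) = 0xca60
  opcode bits[15:11]=0x19: sw/RR
  rd: (w>>8)&0x7=0x2 → %r2
  rs: (w>>5)&0x7=0x3 → %r3
@+06  big-endian(b1 00) = 0xb100
  opcode bits[15:11]=0x16: psh/R
  rd: (w>>8)&0x7=0x1 → %r1
@+08  big-endian(78 1a) = 0x781a
  opcode bits[15:11]=0xf: call/J
  imm: (w>>0)&0x7ff=0x1a → $26
@+0a  big-endian(78 18) = 0x7818
  opcode bits[15:11]=0xf: call/J
  imm: (w>>0)&0x7ff=0x18 → $24

sw %r2, %r3; psh %r1; call $26; call $24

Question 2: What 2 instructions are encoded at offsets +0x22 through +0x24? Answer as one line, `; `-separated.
[22] 78 00 → 0x7800
  opcode bits[15:11]=0xf: call/J
  imm: (w>>0)&0x7ff=0x0 → $0
[24] 4d 40 → 0x4d40
  opcode bits[15:11]=0x9: shl/RR
  rd: (w>>8)&0x7=0x5 → %r5
  rs: (w>>5)&0x7=0x2 → %r2

call $0; shl %r5, %r2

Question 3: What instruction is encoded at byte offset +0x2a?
@+2a  big-endian(7f f8) = 0x7ff8
  top 5b → 0xf → call [J]
  imm: (w>>0)&0x7ff=0x7f8 (s11→-8) → $-8

call $-8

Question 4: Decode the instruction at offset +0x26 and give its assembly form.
@+26  big-endian(c0 9b) = 0xc09b
  op=0xc09b>>11=0x18 ⇒ lsli (RI)
  rd: (w>>8)&0x7=0x0 → %r0
  imm: (w>>0)&0xff=0x9b → $155

lsli %r0, $155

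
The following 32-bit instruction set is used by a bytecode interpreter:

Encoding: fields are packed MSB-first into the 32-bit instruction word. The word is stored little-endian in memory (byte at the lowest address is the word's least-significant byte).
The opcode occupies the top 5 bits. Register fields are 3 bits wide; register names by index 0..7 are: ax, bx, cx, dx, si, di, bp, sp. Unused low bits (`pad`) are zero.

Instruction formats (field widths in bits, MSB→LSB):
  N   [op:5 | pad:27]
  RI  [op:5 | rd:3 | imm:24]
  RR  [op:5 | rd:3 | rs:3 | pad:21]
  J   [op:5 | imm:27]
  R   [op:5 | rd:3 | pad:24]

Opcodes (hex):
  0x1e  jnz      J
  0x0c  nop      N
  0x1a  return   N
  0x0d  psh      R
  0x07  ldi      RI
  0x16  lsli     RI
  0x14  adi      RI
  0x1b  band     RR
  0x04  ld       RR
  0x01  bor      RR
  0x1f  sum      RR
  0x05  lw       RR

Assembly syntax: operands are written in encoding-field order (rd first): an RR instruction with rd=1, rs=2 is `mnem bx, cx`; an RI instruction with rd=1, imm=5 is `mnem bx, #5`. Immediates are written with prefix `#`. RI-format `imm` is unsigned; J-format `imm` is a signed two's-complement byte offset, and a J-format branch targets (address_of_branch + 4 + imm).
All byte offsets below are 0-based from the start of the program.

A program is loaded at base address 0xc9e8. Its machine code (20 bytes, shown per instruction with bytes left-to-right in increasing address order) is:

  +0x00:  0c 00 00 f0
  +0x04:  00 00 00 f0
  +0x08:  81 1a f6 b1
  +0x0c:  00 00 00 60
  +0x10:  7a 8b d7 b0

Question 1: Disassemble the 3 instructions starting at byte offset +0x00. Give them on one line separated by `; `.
jnz #12; jnz #0; lsli bx, #16128641

off 0x00: read 0c 00 00 f0 as little → 0xf000000c
  top 5b → 0x1e → jnz [J]
  [26:0] imm=12 = #12
off 0x04: read 00 00 00 f0 as little → 0xf0000000
  top 5b → 0x1e → jnz [J]
  [26:0] imm=0 = #0
off 0x08: read 81 1a f6 b1 as little → 0xb1f61a81
  top 5b → 0x16 → lsli [RI]
  [26:24] rd=1 = bx
  [23:0] imm=16128641 = #16128641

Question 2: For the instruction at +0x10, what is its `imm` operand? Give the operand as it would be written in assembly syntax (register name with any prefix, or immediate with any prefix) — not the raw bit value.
@+10  little-endian(7a 8b d7 b0) = 0xb0d78b7a
  top 5b → 0x16 → lsli [RI]
  rd: (w>>24)&0x7=0x0 → ax
  imm: (w>>0)&0xffffff=0xd78b7a → #14125946

#14125946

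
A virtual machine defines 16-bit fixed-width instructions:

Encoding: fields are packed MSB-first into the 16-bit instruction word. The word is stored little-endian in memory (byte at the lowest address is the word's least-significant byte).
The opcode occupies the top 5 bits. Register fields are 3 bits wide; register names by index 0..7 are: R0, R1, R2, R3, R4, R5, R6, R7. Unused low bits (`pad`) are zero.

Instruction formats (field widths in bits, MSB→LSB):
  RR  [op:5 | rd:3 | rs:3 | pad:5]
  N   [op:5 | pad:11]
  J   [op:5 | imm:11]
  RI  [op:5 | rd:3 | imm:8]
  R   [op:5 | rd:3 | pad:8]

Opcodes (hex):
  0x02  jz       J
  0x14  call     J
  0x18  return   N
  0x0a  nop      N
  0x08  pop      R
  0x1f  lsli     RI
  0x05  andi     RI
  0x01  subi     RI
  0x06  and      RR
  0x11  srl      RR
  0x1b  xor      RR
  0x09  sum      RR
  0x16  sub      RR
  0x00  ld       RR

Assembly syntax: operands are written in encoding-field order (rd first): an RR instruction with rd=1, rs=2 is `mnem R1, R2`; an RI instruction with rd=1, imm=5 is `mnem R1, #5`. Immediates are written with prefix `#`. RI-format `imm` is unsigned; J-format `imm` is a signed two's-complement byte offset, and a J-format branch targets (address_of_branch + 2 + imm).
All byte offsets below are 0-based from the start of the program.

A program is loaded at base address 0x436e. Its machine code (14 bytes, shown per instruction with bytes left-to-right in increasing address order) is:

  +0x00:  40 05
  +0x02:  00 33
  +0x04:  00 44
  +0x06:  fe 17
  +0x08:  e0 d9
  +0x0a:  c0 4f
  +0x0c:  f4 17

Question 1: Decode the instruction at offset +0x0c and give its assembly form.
[0c] f4 17 → 0x17f4
  top 5b → 0x2 → jz [J]
  imm@[10:0]=0x7f4 (s11→-12) ⇒ #-12

jz #-12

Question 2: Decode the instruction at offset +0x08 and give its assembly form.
xor R1, R7

[08] e0 d9 → 0xd9e0
  top 5b → 0x1b → xor [RR]
  rd: (w>>8)&0x7=0x1 → R1
  rs: (w>>5)&0x7=0x7 → R7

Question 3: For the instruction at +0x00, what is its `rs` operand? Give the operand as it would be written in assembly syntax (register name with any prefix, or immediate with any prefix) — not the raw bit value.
@+00  little-endian(40 05) = 0x0540
  top 5b → 0x0 → ld [RR]
  [10:8] rd=5 = R5
  [7:5] rs=2 = R2

R2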